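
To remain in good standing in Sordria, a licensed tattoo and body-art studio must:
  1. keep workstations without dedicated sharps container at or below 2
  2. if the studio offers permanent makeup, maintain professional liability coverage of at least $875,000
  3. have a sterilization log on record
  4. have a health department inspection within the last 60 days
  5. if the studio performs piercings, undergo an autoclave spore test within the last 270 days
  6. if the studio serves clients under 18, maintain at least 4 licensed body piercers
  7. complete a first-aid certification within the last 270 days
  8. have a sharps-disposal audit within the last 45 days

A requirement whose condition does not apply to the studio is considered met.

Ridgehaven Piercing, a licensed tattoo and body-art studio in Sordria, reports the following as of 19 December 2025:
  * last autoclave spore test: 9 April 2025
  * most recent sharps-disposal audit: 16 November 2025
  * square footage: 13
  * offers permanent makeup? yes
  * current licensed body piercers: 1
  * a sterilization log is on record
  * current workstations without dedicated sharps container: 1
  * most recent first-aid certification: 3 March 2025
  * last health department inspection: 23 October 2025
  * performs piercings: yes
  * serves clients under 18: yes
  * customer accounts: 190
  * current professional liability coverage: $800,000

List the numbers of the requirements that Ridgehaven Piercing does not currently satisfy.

1. workstations without dedicated sharps container 1 ≤ 2 → met
2. condition 'offers permanent makeup' holds; professional liability coverage $800,000 < $875,000 → not met
3. sterilization log present → met
4. health department inspection 57 days ago vs limit 60 → met
5. condition 'performs piercings' holds; autoclave spore test 254 days ago vs limit 270 → met
6. condition 'serves clients under 18' holds; licensed body piercers 1 < 4 → not met
7. first-aid certification 291 days ago vs limit 270 → not met
8. sharps-disposal audit 33 days ago vs limit 45 → met
Not met: 2, 6, 7

2, 6, 7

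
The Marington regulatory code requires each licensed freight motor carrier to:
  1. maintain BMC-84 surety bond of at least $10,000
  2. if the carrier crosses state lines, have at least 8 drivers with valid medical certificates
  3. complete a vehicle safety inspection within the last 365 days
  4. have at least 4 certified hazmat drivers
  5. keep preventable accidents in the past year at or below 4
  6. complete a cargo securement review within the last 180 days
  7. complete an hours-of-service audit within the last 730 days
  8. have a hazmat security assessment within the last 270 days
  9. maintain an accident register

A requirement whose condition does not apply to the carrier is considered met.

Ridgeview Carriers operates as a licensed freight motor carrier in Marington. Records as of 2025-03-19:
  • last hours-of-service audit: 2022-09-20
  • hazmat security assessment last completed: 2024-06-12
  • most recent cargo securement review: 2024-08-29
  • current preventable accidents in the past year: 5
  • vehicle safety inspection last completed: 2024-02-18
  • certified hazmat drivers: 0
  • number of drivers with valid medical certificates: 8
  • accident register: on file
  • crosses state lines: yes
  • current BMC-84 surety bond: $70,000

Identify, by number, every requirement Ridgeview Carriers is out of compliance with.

1. BMC-84 surety bond $70,000 ≥ $10,000 → met
2. condition 'crosses state lines' holds; drivers with valid medical certificates 8 ≥ 8 → met
3. vehicle safety inspection 395 days ago vs limit 365 → not met
4. certified hazmat drivers 0 < 4 → not met
5. preventable accidents in the past year 5 > 4 → not met
6. cargo securement review 202 days ago vs limit 180 → not met
7. hours-of-service audit 911 days ago vs limit 730 → not met
8. hazmat security assessment 280 days ago vs limit 270 → not met
9. accident register present → met
Not met: 3, 4, 5, 6, 7, 8

3, 4, 5, 6, 7, 8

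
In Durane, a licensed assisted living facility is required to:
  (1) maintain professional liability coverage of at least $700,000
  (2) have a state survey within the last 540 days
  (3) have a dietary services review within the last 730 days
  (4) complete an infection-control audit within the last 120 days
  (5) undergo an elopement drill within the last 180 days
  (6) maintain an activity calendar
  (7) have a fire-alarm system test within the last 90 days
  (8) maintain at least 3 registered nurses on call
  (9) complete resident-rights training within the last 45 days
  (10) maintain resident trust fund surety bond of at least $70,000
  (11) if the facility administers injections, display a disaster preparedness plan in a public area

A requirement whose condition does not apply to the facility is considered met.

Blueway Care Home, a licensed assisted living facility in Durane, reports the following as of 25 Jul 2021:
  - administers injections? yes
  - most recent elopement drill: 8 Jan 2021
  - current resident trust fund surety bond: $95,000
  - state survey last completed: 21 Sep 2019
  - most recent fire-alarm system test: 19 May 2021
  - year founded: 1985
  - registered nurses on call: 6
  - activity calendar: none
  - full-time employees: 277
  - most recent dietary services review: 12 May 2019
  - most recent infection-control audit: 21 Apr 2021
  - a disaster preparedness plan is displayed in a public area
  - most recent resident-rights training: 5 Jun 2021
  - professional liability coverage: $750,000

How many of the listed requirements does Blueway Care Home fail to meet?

5

1. professional liability coverage $750,000 ≥ $700,000 → met
2. state survey 673 days ago vs limit 540 → not met
3. dietary services review 805 days ago vs limit 730 → not met
4. infection-control audit 95 days ago vs limit 120 → met
5. elopement drill 198 days ago vs limit 180 → not met
6. activity calendar absent → not met
7. fire-alarm system test 67 days ago vs limit 90 → met
8. registered nurses on call 6 ≥ 3 → met
9. resident-rights training 50 days ago vs limit 45 → not met
10. resident trust fund surety bond $95,000 ≥ $70,000 → met
11. condition 'administers injections' holds; disaster preparedness plan present → met
Not met: 5 of 11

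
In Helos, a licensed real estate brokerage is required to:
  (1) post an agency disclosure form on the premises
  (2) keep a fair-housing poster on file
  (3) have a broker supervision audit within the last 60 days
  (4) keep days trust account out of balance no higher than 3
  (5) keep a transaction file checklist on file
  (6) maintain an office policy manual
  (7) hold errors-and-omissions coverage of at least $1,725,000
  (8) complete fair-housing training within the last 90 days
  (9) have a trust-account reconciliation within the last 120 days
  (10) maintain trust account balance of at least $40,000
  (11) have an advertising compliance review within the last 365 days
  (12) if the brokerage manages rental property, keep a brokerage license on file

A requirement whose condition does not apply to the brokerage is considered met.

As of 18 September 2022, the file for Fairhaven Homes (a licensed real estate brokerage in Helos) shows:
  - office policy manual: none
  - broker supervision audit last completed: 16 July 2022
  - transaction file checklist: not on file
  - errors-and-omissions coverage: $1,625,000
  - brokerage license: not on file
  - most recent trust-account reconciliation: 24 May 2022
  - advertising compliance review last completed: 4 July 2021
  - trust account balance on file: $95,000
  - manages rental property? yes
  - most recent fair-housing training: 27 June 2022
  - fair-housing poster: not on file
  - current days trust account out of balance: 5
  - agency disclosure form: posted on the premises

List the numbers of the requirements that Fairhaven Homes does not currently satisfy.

2, 3, 4, 5, 6, 7, 11, 12

1. agency disclosure form present → met
2. fair-housing poster absent → not met
3. broker supervision audit 64 days ago vs limit 60 → not met
4. days trust account out of balance 5 > 3 → not met
5. transaction file checklist absent → not met
6. office policy manual absent → not met
7. errors-and-omissions coverage $1,625,000 < $1,725,000 → not met
8. fair-housing training 83 days ago vs limit 90 → met
9. trust-account reconciliation 117 days ago vs limit 120 → met
10. trust account balance $95,000 ≥ $40,000 → met
11. advertising compliance review 441 days ago vs limit 365 → not met
12. condition 'manages rental property' holds; brokerage license absent → not met
Not met: 2, 3, 4, 5, 6, 7, 11, 12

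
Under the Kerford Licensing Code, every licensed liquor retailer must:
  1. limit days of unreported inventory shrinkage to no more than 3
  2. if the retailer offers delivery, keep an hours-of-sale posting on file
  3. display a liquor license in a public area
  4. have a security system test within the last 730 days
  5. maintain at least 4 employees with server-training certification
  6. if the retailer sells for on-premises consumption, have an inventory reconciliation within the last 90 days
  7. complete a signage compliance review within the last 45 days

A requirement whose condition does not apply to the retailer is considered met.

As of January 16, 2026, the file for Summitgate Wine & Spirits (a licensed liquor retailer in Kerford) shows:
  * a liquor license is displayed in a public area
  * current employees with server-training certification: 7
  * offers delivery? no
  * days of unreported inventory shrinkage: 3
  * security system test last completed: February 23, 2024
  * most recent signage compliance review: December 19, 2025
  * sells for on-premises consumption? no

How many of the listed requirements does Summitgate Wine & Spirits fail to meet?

0

1. days of unreported inventory shrinkage 3 ≤ 3 → met
2. condition 'offers delivery' does not hold → requirement n/a → met
3. liquor license present → met
4. security system test 693 days ago vs limit 730 → met
5. employees with server-training certification 7 ≥ 4 → met
6. condition 'sells for on-premises consumption' does not hold → requirement n/a → met
7. signage compliance review 28 days ago vs limit 45 → met
Not met: 0 of 7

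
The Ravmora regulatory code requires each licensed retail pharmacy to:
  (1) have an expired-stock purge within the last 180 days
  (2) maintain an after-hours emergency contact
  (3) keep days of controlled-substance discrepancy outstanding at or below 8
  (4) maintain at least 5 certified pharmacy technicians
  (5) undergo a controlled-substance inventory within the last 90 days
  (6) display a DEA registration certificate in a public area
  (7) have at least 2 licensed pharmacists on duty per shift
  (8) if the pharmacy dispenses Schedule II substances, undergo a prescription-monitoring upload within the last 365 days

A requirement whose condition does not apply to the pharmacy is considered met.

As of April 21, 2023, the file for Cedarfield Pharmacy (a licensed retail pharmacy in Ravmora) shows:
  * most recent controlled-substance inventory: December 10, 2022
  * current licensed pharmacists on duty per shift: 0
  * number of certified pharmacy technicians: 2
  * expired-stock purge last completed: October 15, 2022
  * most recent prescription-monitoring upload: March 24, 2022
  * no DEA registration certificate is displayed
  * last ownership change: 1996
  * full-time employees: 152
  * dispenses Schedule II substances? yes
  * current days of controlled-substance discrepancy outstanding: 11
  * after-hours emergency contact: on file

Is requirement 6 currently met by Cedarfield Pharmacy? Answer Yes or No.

6. DEA registration certificate absent → not met

No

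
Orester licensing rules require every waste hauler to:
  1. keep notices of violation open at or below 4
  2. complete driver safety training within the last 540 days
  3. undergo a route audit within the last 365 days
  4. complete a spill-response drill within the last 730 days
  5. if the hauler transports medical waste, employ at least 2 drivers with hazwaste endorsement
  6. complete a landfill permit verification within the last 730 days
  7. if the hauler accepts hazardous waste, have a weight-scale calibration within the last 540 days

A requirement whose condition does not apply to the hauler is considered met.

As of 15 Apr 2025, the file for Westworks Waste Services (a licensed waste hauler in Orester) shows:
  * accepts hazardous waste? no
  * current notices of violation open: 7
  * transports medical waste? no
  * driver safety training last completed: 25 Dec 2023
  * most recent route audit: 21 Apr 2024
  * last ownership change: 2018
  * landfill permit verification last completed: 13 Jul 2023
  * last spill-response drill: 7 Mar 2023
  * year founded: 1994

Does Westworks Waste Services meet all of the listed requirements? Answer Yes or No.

1. notices of violation open 7 > 4 → not met
2. driver safety training 477 days ago vs limit 540 → met
3. route audit 359 days ago vs limit 365 → met
4. spill-response drill 770 days ago vs limit 730 → not met
5. condition 'transports medical waste' does not hold → requirement n/a → met
6. landfill permit verification 642 days ago vs limit 730 → met
7. condition 'accepts hazardous waste' does not hold → requirement n/a → met
Not met: 1, 4

No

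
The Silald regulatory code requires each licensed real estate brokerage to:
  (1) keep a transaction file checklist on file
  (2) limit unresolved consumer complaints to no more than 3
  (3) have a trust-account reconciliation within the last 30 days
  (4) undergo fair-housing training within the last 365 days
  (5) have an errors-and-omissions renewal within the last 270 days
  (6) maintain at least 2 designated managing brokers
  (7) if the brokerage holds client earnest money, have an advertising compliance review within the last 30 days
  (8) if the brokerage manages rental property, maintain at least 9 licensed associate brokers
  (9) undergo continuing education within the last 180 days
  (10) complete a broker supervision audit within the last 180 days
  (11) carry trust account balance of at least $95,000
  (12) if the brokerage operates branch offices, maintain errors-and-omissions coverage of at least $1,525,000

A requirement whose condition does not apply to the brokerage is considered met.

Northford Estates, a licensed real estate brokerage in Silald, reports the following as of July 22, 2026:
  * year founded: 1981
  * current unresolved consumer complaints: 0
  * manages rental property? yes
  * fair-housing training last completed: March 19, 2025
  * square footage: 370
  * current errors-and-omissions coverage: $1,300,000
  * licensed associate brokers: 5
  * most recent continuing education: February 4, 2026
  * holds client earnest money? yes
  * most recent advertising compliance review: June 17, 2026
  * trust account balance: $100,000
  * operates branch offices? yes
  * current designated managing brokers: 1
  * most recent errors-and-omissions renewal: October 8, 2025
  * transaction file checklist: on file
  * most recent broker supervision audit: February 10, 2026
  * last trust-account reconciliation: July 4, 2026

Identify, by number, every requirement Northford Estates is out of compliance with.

1. transaction file checklist present → met
2. unresolved consumer complaints 0 ≤ 3 → met
3. trust-account reconciliation 18 days ago vs limit 30 → met
4. fair-housing training 490 days ago vs limit 365 → not met
5. errors-and-omissions renewal 287 days ago vs limit 270 → not met
6. designated managing brokers 1 < 2 → not met
7. condition 'holds client earnest money' holds; advertising compliance review 35 days ago vs limit 30 → not met
8. condition 'manages rental property' holds; licensed associate brokers 5 < 9 → not met
9. continuing education 168 days ago vs limit 180 → met
10. broker supervision audit 162 days ago vs limit 180 → met
11. trust account balance $100,000 ≥ $95,000 → met
12. condition 'operates branch offices' holds; errors-and-omissions coverage $1,300,000 < $1,525,000 → not met
Not met: 4, 5, 6, 7, 8, 12

4, 5, 6, 7, 8, 12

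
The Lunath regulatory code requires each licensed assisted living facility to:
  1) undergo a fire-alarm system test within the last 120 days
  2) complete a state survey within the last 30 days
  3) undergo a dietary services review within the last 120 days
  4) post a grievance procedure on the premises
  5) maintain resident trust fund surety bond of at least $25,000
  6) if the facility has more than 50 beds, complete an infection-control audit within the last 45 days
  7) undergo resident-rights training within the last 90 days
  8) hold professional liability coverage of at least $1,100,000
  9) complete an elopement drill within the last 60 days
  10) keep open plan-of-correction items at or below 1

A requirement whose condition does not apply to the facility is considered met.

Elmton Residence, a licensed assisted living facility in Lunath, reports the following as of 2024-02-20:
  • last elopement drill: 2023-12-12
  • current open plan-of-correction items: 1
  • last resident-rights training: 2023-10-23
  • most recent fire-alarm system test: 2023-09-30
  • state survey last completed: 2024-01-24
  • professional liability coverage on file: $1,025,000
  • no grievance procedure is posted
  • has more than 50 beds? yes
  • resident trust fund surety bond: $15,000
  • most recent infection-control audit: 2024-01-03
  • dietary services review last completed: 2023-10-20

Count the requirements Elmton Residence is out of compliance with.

1. fire-alarm system test 143 days ago vs limit 120 → not met
2. state survey 27 days ago vs limit 30 → met
3. dietary services review 123 days ago vs limit 120 → not met
4. grievance procedure absent → not met
5. resident trust fund surety bond $15,000 < $25,000 → not met
6. condition 'has more than 50 beds' holds; infection-control audit 48 days ago vs limit 45 → not met
7. resident-rights training 120 days ago vs limit 90 → not met
8. professional liability coverage $1,025,000 < $1,100,000 → not met
9. elopement drill 70 days ago vs limit 60 → not met
10. open plan-of-correction items 1 ≤ 1 → met
Not met: 8 of 10

8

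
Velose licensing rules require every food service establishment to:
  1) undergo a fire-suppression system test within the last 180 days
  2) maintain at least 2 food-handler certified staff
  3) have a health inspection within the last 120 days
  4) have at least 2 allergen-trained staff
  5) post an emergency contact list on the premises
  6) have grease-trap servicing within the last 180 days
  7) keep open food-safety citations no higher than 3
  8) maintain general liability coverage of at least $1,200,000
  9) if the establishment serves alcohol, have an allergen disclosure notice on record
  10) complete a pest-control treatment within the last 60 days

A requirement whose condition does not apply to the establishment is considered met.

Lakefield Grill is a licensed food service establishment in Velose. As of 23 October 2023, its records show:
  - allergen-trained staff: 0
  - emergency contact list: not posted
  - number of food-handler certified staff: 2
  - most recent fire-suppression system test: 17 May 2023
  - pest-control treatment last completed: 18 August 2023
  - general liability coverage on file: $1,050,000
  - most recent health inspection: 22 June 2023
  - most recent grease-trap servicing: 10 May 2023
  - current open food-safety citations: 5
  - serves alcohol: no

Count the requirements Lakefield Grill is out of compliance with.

1. fire-suppression system test 159 days ago vs limit 180 → met
2. food-handler certified staff 2 ≥ 2 → met
3. health inspection 123 days ago vs limit 120 → not met
4. allergen-trained staff 0 < 2 → not met
5. emergency contact list absent → not met
6. grease-trap servicing 166 days ago vs limit 180 → met
7. open food-safety citations 5 > 3 → not met
8. general liability coverage $1,050,000 < $1,200,000 → not met
9. condition 'serves alcohol' does not hold → requirement n/a → met
10. pest-control treatment 66 days ago vs limit 60 → not met
Not met: 6 of 10

6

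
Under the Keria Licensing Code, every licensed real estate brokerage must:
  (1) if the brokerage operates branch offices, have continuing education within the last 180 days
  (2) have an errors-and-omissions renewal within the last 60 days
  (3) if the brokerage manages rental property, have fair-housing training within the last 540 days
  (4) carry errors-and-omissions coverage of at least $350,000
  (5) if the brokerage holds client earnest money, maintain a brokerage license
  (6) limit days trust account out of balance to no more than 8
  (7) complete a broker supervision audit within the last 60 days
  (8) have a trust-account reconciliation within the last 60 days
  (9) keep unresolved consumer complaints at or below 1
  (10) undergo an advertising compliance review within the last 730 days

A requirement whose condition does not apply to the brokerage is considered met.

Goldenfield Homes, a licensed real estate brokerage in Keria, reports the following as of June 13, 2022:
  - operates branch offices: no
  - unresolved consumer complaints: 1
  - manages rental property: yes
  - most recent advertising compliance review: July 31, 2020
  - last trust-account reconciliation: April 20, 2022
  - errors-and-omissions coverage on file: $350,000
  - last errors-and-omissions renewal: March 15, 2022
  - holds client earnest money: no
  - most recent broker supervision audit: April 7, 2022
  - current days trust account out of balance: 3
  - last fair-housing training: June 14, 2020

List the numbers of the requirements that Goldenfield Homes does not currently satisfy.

1. condition 'operates branch offices' does not hold → requirement n/a → met
2. errors-and-omissions renewal 90 days ago vs limit 60 → not met
3. condition 'manages rental property' holds; fair-housing training 729 days ago vs limit 540 → not met
4. errors-and-omissions coverage $350,000 ≥ $350,000 → met
5. condition 'holds client earnest money' does not hold → requirement n/a → met
6. days trust account out of balance 3 ≤ 8 → met
7. broker supervision audit 67 days ago vs limit 60 → not met
8. trust-account reconciliation 54 days ago vs limit 60 → met
9. unresolved consumer complaints 1 ≤ 1 → met
10. advertising compliance review 682 days ago vs limit 730 → met
Not met: 2, 3, 7

2, 3, 7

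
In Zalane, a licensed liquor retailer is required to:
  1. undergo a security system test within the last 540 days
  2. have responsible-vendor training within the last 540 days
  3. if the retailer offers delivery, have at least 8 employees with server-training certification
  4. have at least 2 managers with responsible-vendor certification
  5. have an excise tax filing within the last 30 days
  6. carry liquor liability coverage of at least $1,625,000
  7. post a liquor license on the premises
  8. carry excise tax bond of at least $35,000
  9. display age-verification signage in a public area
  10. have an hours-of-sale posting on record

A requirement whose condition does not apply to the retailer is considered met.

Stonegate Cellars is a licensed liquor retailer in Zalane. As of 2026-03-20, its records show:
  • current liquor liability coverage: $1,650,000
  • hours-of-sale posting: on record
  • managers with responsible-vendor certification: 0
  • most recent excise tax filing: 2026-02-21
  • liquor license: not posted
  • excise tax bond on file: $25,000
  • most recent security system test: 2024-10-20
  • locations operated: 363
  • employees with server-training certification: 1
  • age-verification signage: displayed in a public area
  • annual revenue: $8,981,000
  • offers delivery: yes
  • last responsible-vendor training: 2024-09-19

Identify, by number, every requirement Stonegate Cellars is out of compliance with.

2, 3, 4, 7, 8

1. security system test 516 days ago vs limit 540 → met
2. responsible-vendor training 547 days ago vs limit 540 → not met
3. condition 'offers delivery' holds; employees with server-training certification 1 < 8 → not met
4. managers with responsible-vendor certification 0 < 2 → not met
5. excise tax filing 27 days ago vs limit 30 → met
6. liquor liability coverage $1,650,000 ≥ $1,625,000 → met
7. liquor license absent → not met
8. excise tax bond $25,000 < $35,000 → not met
9. age-verification signage present → met
10. hours-of-sale posting present → met
Not met: 2, 3, 4, 7, 8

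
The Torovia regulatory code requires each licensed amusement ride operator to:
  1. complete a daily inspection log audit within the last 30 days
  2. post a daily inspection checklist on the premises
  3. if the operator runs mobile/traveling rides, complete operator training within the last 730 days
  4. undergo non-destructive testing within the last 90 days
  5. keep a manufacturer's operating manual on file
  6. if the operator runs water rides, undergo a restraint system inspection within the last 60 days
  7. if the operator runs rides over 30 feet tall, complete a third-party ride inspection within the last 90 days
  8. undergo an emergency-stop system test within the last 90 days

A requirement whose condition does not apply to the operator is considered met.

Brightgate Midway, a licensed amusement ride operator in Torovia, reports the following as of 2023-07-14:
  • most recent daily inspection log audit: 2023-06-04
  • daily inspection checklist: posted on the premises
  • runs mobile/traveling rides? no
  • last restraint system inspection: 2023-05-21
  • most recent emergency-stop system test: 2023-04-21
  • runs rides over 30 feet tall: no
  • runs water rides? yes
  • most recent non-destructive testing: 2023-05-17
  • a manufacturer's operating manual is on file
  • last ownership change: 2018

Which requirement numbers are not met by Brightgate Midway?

1. daily inspection log audit 40 days ago vs limit 30 → not met
2. daily inspection checklist present → met
3. condition 'runs mobile/traveling rides' does not hold → requirement n/a → met
4. non-destructive testing 58 days ago vs limit 90 → met
5. manufacturer's operating manual present → met
6. condition 'runs water rides' holds; restraint system inspection 54 days ago vs limit 60 → met
7. condition 'runs rides over 30 feet tall' does not hold → requirement n/a → met
8. emergency-stop system test 84 days ago vs limit 90 → met
Not met: 1

1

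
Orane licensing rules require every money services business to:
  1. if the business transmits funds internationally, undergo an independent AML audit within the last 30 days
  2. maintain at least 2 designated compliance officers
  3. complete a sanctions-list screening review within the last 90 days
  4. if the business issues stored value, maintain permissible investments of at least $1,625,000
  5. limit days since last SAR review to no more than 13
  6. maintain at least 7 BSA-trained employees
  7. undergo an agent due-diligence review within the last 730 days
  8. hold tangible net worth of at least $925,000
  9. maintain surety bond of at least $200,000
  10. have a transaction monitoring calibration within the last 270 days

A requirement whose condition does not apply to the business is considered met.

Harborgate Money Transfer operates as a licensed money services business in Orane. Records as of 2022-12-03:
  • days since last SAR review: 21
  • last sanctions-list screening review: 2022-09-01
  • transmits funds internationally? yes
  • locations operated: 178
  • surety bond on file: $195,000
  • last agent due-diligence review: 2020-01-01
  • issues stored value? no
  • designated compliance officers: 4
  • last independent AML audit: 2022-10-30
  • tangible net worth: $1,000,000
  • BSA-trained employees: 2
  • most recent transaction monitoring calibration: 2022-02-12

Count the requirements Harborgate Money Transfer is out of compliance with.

1. condition 'transmits funds internationally' holds; independent AML audit 34 days ago vs limit 30 → not met
2. designated compliance officers 4 ≥ 2 → met
3. sanctions-list screening review 93 days ago vs limit 90 → not met
4. condition 'issues stored value' does not hold → requirement n/a → met
5. days since last SAR review 21 > 13 → not met
6. BSA-trained employees 2 < 7 → not met
7. agent due-diligence review 1067 days ago vs limit 730 → not met
8. tangible net worth $1,000,000 ≥ $925,000 → met
9. surety bond $195,000 < $200,000 → not met
10. transaction monitoring calibration 294 days ago vs limit 270 → not met
Not met: 7 of 10

7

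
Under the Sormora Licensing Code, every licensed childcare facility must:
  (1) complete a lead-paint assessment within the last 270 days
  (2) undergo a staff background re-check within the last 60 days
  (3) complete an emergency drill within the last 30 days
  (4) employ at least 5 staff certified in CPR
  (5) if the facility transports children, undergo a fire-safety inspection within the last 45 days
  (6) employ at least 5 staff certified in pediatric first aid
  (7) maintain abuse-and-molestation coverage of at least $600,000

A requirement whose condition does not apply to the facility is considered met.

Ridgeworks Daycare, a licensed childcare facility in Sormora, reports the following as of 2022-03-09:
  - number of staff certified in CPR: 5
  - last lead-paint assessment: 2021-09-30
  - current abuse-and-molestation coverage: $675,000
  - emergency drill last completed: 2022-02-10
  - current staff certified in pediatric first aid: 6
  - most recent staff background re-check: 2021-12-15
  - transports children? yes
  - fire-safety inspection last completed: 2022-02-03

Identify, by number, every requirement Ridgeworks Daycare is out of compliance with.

1. lead-paint assessment 160 days ago vs limit 270 → met
2. staff background re-check 84 days ago vs limit 60 → not met
3. emergency drill 27 days ago vs limit 30 → met
4. staff certified in CPR 5 ≥ 5 → met
5. condition 'transports children' holds; fire-safety inspection 34 days ago vs limit 45 → met
6. staff certified in pediatric first aid 6 ≥ 5 → met
7. abuse-and-molestation coverage $675,000 ≥ $600,000 → met
Not met: 2

2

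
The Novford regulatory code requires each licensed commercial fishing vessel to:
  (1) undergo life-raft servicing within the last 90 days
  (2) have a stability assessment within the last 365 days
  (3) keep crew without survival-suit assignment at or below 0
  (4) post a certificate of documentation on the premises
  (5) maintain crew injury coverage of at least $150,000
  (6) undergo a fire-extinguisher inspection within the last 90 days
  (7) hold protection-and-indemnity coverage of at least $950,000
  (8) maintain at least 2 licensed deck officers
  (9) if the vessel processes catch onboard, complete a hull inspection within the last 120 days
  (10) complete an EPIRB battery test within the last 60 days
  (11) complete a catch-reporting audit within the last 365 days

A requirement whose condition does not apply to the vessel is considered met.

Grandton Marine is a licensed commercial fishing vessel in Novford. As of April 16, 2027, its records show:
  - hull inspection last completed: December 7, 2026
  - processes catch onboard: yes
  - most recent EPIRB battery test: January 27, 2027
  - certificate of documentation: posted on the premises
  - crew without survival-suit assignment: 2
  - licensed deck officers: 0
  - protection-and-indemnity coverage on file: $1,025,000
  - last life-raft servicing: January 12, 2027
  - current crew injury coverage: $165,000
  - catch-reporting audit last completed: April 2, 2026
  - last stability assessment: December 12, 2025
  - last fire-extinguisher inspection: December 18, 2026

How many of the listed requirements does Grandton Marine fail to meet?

8

1. life-raft servicing 94 days ago vs limit 90 → not met
2. stability assessment 490 days ago vs limit 365 → not met
3. crew without survival-suit assignment 2 > 0 → not met
4. certificate of documentation present → met
5. crew injury coverage $165,000 ≥ $150,000 → met
6. fire-extinguisher inspection 119 days ago vs limit 90 → not met
7. protection-and-indemnity coverage $1,025,000 ≥ $950,000 → met
8. licensed deck officers 0 < 2 → not met
9. condition 'processes catch onboard' holds; hull inspection 130 days ago vs limit 120 → not met
10. EPIRB battery test 79 days ago vs limit 60 → not met
11. catch-reporting audit 379 days ago vs limit 365 → not met
Not met: 8 of 11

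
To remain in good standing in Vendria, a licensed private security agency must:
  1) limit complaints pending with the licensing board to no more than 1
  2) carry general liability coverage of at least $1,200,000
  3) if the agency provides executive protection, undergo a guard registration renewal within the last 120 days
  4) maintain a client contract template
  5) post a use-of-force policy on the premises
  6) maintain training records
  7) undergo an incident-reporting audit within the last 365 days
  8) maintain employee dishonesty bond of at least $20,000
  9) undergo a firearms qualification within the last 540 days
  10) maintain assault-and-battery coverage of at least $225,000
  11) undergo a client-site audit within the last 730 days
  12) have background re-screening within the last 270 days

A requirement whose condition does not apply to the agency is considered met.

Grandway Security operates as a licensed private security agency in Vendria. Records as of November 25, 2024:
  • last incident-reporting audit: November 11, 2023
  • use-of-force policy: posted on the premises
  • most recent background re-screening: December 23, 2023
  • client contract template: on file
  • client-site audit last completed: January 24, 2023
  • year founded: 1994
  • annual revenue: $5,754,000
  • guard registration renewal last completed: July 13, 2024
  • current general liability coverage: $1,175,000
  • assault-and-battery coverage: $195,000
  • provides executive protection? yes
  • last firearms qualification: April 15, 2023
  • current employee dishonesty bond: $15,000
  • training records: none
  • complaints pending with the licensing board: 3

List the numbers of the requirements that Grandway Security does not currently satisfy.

1. complaints pending with the licensing board 3 > 1 → not met
2. general liability coverage $1,175,000 < $1,200,000 → not met
3. condition 'provides executive protection' holds; guard registration renewal 135 days ago vs limit 120 → not met
4. client contract template present → met
5. use-of-force policy present → met
6. training records absent → not met
7. incident-reporting audit 380 days ago vs limit 365 → not met
8. employee dishonesty bond $15,000 < $20,000 → not met
9. firearms qualification 590 days ago vs limit 540 → not met
10. assault-and-battery coverage $195,000 < $225,000 → not met
11. client-site audit 671 days ago vs limit 730 → met
12. background re-screening 338 days ago vs limit 270 → not met
Not met: 1, 2, 3, 6, 7, 8, 9, 10, 12

1, 2, 3, 6, 7, 8, 9, 10, 12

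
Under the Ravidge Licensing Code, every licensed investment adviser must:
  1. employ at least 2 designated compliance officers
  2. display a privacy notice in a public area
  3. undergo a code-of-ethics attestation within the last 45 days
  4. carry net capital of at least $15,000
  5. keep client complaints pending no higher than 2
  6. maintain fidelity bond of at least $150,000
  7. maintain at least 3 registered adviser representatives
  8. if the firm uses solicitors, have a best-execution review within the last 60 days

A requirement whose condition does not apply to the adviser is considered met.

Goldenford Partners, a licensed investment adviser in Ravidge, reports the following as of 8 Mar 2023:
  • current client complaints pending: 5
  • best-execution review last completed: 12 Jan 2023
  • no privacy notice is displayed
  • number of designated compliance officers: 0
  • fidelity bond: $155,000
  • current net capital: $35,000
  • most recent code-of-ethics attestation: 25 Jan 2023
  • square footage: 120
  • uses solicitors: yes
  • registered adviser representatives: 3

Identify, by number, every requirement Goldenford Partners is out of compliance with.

1. designated compliance officers 0 < 2 → not met
2. privacy notice absent → not met
3. code-of-ethics attestation 42 days ago vs limit 45 → met
4. net capital $35,000 ≥ $15,000 → met
5. client complaints pending 5 > 2 → not met
6. fidelity bond $155,000 ≥ $150,000 → met
7. registered adviser representatives 3 ≥ 3 → met
8. condition 'uses solicitors' holds; best-execution review 55 days ago vs limit 60 → met
Not met: 1, 2, 5

1, 2, 5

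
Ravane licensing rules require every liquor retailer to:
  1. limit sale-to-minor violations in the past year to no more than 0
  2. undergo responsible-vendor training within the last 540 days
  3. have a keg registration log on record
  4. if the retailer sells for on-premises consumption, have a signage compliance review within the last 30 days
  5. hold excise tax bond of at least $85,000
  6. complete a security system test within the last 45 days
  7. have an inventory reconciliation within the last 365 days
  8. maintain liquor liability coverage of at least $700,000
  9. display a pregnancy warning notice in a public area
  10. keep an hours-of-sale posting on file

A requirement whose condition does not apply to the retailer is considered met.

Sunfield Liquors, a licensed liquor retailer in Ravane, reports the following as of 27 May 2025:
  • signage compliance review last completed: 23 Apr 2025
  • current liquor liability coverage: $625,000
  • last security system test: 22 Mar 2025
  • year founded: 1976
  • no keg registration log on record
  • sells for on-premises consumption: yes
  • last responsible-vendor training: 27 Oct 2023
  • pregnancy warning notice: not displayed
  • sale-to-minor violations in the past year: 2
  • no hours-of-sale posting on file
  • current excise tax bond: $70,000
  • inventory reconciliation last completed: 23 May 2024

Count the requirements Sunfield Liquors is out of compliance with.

1. sale-to-minor violations in the past year 2 > 0 → not met
2. responsible-vendor training 578 days ago vs limit 540 → not met
3. keg registration log absent → not met
4. condition 'sells for on-premises consumption' holds; signage compliance review 34 days ago vs limit 30 → not met
5. excise tax bond $70,000 < $85,000 → not met
6. security system test 66 days ago vs limit 45 → not met
7. inventory reconciliation 369 days ago vs limit 365 → not met
8. liquor liability coverage $625,000 < $700,000 → not met
9. pregnancy warning notice absent → not met
10. hours-of-sale posting absent → not met
Not met: 10 of 10

10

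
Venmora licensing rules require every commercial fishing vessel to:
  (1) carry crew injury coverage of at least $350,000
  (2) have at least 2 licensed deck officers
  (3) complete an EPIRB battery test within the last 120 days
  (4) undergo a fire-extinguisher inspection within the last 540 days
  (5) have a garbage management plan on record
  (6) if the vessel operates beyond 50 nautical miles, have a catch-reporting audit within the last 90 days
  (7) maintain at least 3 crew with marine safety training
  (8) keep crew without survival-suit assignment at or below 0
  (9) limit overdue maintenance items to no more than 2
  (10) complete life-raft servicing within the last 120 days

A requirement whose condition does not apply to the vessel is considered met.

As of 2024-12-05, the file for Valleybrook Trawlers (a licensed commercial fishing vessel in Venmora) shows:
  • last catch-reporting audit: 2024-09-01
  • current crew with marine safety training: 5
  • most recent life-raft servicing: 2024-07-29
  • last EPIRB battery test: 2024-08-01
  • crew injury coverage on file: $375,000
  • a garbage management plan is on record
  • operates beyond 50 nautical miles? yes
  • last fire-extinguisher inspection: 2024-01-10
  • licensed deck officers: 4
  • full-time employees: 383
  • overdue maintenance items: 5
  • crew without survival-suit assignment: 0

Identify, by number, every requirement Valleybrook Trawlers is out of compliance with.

3, 6, 9, 10

1. crew injury coverage $375,000 ≥ $350,000 → met
2. licensed deck officers 4 ≥ 2 → met
3. EPIRB battery test 126 days ago vs limit 120 → not met
4. fire-extinguisher inspection 330 days ago vs limit 540 → met
5. garbage management plan present → met
6. condition 'operates beyond 50 nautical miles' holds; catch-reporting audit 95 days ago vs limit 90 → not met
7. crew with marine safety training 5 ≥ 3 → met
8. crew without survival-suit assignment 0 ≤ 0 → met
9. overdue maintenance items 5 > 2 → not met
10. life-raft servicing 129 days ago vs limit 120 → not met
Not met: 3, 6, 9, 10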